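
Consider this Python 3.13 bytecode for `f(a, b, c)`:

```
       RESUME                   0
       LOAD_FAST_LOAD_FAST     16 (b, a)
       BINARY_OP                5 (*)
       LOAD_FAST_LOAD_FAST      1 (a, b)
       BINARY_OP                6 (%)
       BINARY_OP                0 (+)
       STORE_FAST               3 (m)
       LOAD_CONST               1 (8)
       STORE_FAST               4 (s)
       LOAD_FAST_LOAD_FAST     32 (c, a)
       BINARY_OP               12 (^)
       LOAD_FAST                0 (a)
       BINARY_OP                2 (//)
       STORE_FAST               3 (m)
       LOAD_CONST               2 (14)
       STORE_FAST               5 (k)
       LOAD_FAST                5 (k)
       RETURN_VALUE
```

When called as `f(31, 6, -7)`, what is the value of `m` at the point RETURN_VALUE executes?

-1

LOAD_FAST_LOAD_FAST b,a → push 6,31. Stack: [6, 31]
BINARY_OP * → 6 * 31 = 186. Stack: [186]
LOAD_FAST_LOAD_FAST a,b → push 31,6. Stack: [186, 31, 6]
BINARY_OP % → 31 % 6 = 1. Stack: [186, 1]
BINARY_OP + → 186 + 1 = 187. Stack: [187]
STORE_FAST m → m=187. Stack: []
LOAD_CONST → push 8. Stack: [8]
STORE_FAST s → s=8. Stack: []
LOAD_FAST_LOAD_FAST c,a → push -7,31. Stack: [-7, 31]
BINARY_OP ^ → -7 ^ 31 = -26. Stack: [-26]
LOAD_FAST a → push 31. Stack: [-26, 31]
BINARY_OP // → -26 // 31 = -1. Stack: [-1]
STORE_FAST m → m=-1. Stack: []
LOAD_CONST → push 14. Stack: [14]
STORE_FAST k → k=14. Stack: []
LOAD_FAST k → push 14. Stack: [14]
RETURN_VALUE → return 14.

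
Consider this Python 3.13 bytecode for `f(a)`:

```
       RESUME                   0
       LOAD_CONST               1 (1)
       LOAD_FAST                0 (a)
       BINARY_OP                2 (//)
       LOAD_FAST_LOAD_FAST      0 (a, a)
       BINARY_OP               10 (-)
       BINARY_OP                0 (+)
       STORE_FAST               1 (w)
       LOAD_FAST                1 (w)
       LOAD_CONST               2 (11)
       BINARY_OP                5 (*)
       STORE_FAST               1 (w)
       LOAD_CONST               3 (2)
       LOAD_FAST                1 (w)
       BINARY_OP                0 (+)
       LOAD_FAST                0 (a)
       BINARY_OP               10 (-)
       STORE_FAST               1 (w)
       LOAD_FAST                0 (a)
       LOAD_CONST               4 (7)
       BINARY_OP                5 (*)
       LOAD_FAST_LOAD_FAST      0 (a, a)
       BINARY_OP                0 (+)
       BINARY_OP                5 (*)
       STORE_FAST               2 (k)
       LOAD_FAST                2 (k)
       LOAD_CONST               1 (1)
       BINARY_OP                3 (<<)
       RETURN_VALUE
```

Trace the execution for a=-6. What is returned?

LOAD_CONST → push 1. Stack: [1]
LOAD_FAST a → push -6. Stack: [1, -6]
BINARY_OP // → 1 // -6 = -1. Stack: [-1]
LOAD_FAST_LOAD_FAST a,a → push -6,-6. Stack: [-1, -6, -6]
BINARY_OP - → -6 - -6 = 0. Stack: [-1, 0]
BINARY_OP + → -1 + 0 = -1. Stack: [-1]
STORE_FAST w → w=-1. Stack: []
LOAD_FAST w → push -1. Stack: [-1]
LOAD_CONST → push 11. Stack: [-1, 11]
BINARY_OP * → -1 * 11 = -11. Stack: [-11]
STORE_FAST w → w=-11. Stack: []
LOAD_CONST → push 2. Stack: [2]
LOAD_FAST w → push -11. Stack: [2, -11]
BINARY_OP + → 2 + -11 = -9. Stack: [-9]
LOAD_FAST a → push -6. Stack: [-9, -6]
BINARY_OP - → -9 - -6 = -3. Stack: [-3]
STORE_FAST w → w=-3. Stack: []
LOAD_FAST a → push -6. Stack: [-6]
LOAD_CONST → push 7. Stack: [-6, 7]
BINARY_OP * → -6 * 7 = -42. Stack: [-42]
LOAD_FAST_LOAD_FAST a,a → push -6,-6. Stack: [-42, -6, -6]
BINARY_OP + → -6 + -6 = -12. Stack: [-42, -12]
BINARY_OP * → -42 * -12 = 504. Stack: [504]
STORE_FAST k → k=504. Stack: []
LOAD_FAST k → push 504. Stack: [504]
LOAD_CONST → push 1. Stack: [504, 1]
BINARY_OP << → 504 << 1 = 1008. Stack: [1008]
RETURN_VALUE → return 1008.

1008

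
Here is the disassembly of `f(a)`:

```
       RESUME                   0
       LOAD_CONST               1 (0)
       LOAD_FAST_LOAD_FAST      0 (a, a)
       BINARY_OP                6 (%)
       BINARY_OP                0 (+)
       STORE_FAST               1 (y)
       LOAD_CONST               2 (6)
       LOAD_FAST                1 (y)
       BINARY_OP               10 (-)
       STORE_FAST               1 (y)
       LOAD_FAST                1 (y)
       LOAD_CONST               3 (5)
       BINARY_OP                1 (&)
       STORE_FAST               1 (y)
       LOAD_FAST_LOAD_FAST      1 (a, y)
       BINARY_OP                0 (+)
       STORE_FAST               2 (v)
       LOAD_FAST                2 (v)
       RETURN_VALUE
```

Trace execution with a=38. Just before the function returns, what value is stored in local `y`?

4

LOAD_CONST → push 0. Stack: [0]
LOAD_FAST_LOAD_FAST a,a → push 38,38. Stack: [0, 38, 38]
BINARY_OP % → 38 % 38 = 0. Stack: [0, 0]
BINARY_OP + → 0 + 0 = 0. Stack: [0]
STORE_FAST y → y=0. Stack: []
LOAD_CONST → push 6. Stack: [6]
LOAD_FAST y → push 0. Stack: [6, 0]
BINARY_OP - → 6 - 0 = 6. Stack: [6]
STORE_FAST y → y=6. Stack: []
LOAD_FAST y → push 6. Stack: [6]
LOAD_CONST → push 5. Stack: [6, 5]
BINARY_OP & → 6 & 5 = 4. Stack: [4]
STORE_FAST y → y=4. Stack: []
LOAD_FAST_LOAD_FAST a,y → push 38,4. Stack: [38, 4]
BINARY_OP + → 38 + 4 = 42. Stack: [42]
STORE_FAST v → v=42. Stack: []
LOAD_FAST v → push 42. Stack: [42]
RETURN_VALUE → return 42.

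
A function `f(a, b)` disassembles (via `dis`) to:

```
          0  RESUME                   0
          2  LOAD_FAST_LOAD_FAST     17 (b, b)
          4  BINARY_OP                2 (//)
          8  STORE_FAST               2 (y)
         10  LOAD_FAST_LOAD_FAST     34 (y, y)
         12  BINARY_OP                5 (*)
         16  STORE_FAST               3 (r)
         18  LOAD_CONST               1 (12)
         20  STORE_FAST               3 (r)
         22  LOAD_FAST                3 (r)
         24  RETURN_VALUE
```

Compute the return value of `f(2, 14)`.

LOAD_FAST_LOAD_FAST b,b → push 14,14. Stack: [14, 14]
BINARY_OP // → 14 // 14 = 1. Stack: [1]
STORE_FAST y → y=1. Stack: []
LOAD_FAST_LOAD_FAST y,y → push 1,1. Stack: [1, 1]
BINARY_OP * → 1 * 1 = 1. Stack: [1]
STORE_FAST r → r=1. Stack: []
LOAD_CONST → push 12. Stack: [12]
STORE_FAST r → r=12. Stack: []
LOAD_FAST r → push 12. Stack: [12]
RETURN_VALUE → return 12.

12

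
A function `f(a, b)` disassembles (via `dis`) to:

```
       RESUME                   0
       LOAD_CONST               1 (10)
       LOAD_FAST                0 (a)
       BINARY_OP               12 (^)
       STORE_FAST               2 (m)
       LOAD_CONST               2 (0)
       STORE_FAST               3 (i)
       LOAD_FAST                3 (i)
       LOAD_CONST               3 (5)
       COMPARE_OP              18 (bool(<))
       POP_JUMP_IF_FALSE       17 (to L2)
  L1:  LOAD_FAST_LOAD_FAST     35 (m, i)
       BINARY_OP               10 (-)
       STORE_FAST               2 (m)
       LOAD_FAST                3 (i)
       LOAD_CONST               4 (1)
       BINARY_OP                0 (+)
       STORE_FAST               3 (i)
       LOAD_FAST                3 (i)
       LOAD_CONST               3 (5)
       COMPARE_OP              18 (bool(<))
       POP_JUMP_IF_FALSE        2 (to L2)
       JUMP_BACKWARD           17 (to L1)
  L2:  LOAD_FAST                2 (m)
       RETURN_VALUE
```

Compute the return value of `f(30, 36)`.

10

LOAD_CONST → push 10
LOAD_FAST a → push 30
BINARY_OP ^ → 10 ^ 30 = 20
STORE_FAST m → m=20
LOAD_CONST → push 0
STORE_FAST i → i=0
LOAD_FAST i → push 0
LOAD_CONST → push 5
COMPARE_OP bool(<) → 0 vs 5 = True
POP_JUMP_IF_FALSE → pop True; no jump
LOAD_FAST_LOAD_FAST m,i → push 20,0
BINARY_OP - → 20 - 0 = 20
STORE_FAST m → m=20
LOAD_FAST i → push 0
LOAD_CONST → push 1
BINARY_OP + → 0 + 1 = 1
STORE_FAST i → i=1
LOAD_FAST i → push 1
LOAD_CONST → push 5
COMPARE_OP bool(<) → 1 vs 5 = True
POP_JUMP_IF_FALSE → pop True; no jump
LOAD_FAST_LOAD_FAST m,i → push 20,1
BINARY_OP - → 20 - 1 = 19
STORE_FAST m → m=19
LOAD_FAST i → push 1
LOAD_CONST → push 1
BINARY_OP + → 1 + 1 = 2
STORE_FAST i → i=2
LOAD_FAST i → push 2
LOAD_CONST → push 5
COMPARE_OP bool(<) → 2 vs 5 = True
POP_JUMP_IF_FALSE → pop True; no jump
LOAD_FAST_LOAD_FAST m,i → push 19,2
BINARY_OP - → 19 - 2 = 17
STORE_FAST m → m=17
LOAD_FAST i → push 2
LOAD_CONST → push 1
BINARY_OP + → 2 + 1 = 3
STORE_FAST i → i=3
LOAD_FAST i → push 3
LOAD_CONST → push 5
COMPARE_OP bool(<) → 3 vs 5 = True
POP_JUMP_IF_FALSE → pop True; no jump
LOAD_FAST_LOAD_FAST m,i → push 17,3
BINARY_OP - → 17 - 3 = 14
STORE_FAST m → m=14
LOAD_FAST i → push 3
LOAD_CONST → push 1
BINARY_OP + → 3 + 1 = 4
STORE_FAST i → i=4
LOAD_FAST i → push 4
LOAD_CONST → push 5
COMPARE_OP bool(<) → 4 vs 5 = True
POP_JUMP_IF_FALSE → pop True; no jump
LOAD_FAST_LOAD_FAST m,i → push 14,4
BINARY_OP - → 14 - 4 = 10
STORE_FAST m → m=10
LOAD_FAST i → push 4
LOAD_CONST → push 1
BINARY_OP + → 4 + 1 = 5
STORE_FAST i → i=5
LOAD_FAST i → push 5
LOAD_CONST → push 5
COMPARE_OP bool(<) → 5 vs 5 = False
POP_JUMP_IF_FALSE → pop False; jump
LOAD_FAST m → push 10
RETURN_VALUE → return 10.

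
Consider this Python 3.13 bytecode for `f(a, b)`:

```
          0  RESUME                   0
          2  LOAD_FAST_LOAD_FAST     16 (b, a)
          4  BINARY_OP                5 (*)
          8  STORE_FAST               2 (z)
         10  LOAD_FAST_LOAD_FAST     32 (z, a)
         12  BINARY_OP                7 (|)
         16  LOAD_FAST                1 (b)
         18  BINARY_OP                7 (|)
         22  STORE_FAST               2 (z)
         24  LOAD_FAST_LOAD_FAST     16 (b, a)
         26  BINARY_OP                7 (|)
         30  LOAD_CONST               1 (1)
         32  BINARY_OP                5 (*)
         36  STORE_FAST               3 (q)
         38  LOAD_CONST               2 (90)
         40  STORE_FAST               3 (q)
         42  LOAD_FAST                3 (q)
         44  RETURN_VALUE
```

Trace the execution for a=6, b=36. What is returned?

LOAD_FAST_LOAD_FAST b,a → push 36,6. Stack: [36, 6]
BINARY_OP * → 36 * 6 = 216. Stack: [216]
STORE_FAST z → z=216. Stack: []
LOAD_FAST_LOAD_FAST z,a → push 216,6. Stack: [216, 6]
BINARY_OP | → 216 | 6 = 222. Stack: [222]
LOAD_FAST b → push 36. Stack: [222, 36]
BINARY_OP | → 222 | 36 = 254. Stack: [254]
STORE_FAST z → z=254. Stack: []
LOAD_FAST_LOAD_FAST b,a → push 36,6. Stack: [36, 6]
BINARY_OP | → 36 | 6 = 38. Stack: [38]
LOAD_CONST → push 1. Stack: [38, 1]
BINARY_OP * → 38 * 1 = 38. Stack: [38]
STORE_FAST q → q=38. Stack: []
LOAD_CONST → push 90. Stack: [90]
STORE_FAST q → q=90. Stack: []
LOAD_FAST q → push 90. Stack: [90]
RETURN_VALUE → return 90.

90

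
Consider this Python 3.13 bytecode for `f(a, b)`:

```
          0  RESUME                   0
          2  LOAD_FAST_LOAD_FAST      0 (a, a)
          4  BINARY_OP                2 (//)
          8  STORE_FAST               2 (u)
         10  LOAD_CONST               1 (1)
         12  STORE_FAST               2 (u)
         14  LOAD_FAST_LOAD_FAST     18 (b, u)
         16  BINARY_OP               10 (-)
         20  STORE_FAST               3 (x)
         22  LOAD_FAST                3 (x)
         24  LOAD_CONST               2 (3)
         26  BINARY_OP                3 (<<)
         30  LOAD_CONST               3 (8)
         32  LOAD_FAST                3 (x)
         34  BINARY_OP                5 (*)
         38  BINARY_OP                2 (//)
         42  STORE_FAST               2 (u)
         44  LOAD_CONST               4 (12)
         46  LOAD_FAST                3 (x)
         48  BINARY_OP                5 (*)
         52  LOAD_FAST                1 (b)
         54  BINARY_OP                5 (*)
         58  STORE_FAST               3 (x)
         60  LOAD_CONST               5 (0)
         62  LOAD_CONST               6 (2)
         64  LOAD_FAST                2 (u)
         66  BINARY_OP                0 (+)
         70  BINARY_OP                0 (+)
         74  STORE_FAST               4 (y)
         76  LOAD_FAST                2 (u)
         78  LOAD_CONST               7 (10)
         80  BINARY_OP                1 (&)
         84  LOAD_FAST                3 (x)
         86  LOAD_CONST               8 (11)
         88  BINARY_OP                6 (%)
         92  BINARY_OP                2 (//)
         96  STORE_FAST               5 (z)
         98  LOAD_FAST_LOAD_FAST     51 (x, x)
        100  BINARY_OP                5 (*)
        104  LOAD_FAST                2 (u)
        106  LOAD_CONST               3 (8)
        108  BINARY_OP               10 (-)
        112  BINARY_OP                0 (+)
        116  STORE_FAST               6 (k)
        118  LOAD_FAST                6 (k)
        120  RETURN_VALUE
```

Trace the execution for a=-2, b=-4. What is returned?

LOAD_FAST_LOAD_FAST a,a → push -2,-2. Stack: [-2, -2]
BINARY_OP // → -2 // -2 = 1. Stack: [1]
STORE_FAST u → u=1. Stack: []
LOAD_CONST → push 1. Stack: [1]
STORE_FAST u → u=1. Stack: []
LOAD_FAST_LOAD_FAST b,u → push -4,1. Stack: [-4, 1]
BINARY_OP - → -4 - 1 = -5. Stack: [-5]
STORE_FAST x → x=-5. Stack: []
LOAD_FAST x → push -5. Stack: [-5]
LOAD_CONST → push 3. Stack: [-5, 3]
BINARY_OP << → -5 << 3 = -40. Stack: [-40]
LOAD_CONST → push 8. Stack: [-40, 8]
LOAD_FAST x → push -5. Stack: [-40, 8, -5]
BINARY_OP * → 8 * -5 = -40. Stack: [-40, -40]
BINARY_OP // → -40 // -40 = 1. Stack: [1]
STORE_FAST u → u=1. Stack: []
LOAD_CONST → push 12. Stack: [12]
LOAD_FAST x → push -5. Stack: [12, -5]
BINARY_OP * → 12 * -5 = -60. Stack: [-60]
LOAD_FAST b → push -4. Stack: [-60, -4]
BINARY_OP * → -60 * -4 = 240. Stack: [240]
STORE_FAST x → x=240. Stack: []
LOAD_CONST → push 0. Stack: [0]
LOAD_CONST → push 2. Stack: [0, 2]
LOAD_FAST u → push 1. Stack: [0, 2, 1]
BINARY_OP + → 2 + 1 = 3. Stack: [0, 3]
BINARY_OP + → 0 + 3 = 3. Stack: [3]
STORE_FAST y → y=3. Stack: []
LOAD_FAST u → push 1. Stack: [1]
LOAD_CONST → push 10. Stack: [1, 10]
BINARY_OP & → 1 & 10 = 0. Stack: [0]
LOAD_FAST x → push 240. Stack: [0, 240]
LOAD_CONST → push 11. Stack: [0, 240, 11]
BINARY_OP % → 240 % 11 = 9. Stack: [0, 9]
BINARY_OP // → 0 // 9 = 0. Stack: [0]
STORE_FAST z → z=0. Stack: []
LOAD_FAST_LOAD_FAST x,x → push 240,240. Stack: [240, 240]
BINARY_OP * → 240 * 240 = 57600. Stack: [57600]
LOAD_FAST u → push 1. Stack: [57600, 1]
LOAD_CONST → push 8. Stack: [57600, 1, 8]
BINARY_OP - → 1 - 8 = -7. Stack: [57600, -7]
BINARY_OP + → 57600 + -7 = 57593. Stack: [57593]
STORE_FAST k → k=57593. Stack: []
LOAD_FAST k → push 57593. Stack: [57593]
RETURN_VALUE → return 57593.

57593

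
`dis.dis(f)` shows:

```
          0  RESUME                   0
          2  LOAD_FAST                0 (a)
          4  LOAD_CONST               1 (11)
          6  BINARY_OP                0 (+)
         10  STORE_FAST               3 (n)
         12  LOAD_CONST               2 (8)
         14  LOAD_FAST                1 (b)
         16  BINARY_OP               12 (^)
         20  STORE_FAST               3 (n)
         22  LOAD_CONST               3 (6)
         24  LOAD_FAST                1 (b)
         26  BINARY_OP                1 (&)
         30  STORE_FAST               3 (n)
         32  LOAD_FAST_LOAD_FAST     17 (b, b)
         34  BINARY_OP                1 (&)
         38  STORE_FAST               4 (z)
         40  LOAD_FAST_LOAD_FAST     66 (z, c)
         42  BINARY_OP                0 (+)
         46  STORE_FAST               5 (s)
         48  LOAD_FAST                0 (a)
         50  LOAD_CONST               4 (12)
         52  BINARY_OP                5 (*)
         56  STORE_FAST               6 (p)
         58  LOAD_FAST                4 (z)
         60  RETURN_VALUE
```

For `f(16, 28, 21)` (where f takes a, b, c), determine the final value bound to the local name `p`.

192

LOAD_FAST a → push 16. Stack: [16]
LOAD_CONST → push 11. Stack: [16, 11]
BINARY_OP + → 16 + 11 = 27. Stack: [27]
STORE_FAST n → n=27. Stack: []
LOAD_CONST → push 8. Stack: [8]
LOAD_FAST b → push 28. Stack: [8, 28]
BINARY_OP ^ → 8 ^ 28 = 20. Stack: [20]
STORE_FAST n → n=20. Stack: []
LOAD_CONST → push 6. Stack: [6]
LOAD_FAST b → push 28. Stack: [6, 28]
BINARY_OP & → 6 & 28 = 4. Stack: [4]
STORE_FAST n → n=4. Stack: []
LOAD_FAST_LOAD_FAST b,b → push 28,28. Stack: [28, 28]
BINARY_OP & → 28 & 28 = 28. Stack: [28]
STORE_FAST z → z=28. Stack: []
LOAD_FAST_LOAD_FAST z,c → push 28,21. Stack: [28, 21]
BINARY_OP + → 28 + 21 = 49. Stack: [49]
STORE_FAST s → s=49. Stack: []
LOAD_FAST a → push 16. Stack: [16]
LOAD_CONST → push 12. Stack: [16, 12]
BINARY_OP * → 16 * 12 = 192. Stack: [192]
STORE_FAST p → p=192. Stack: []
LOAD_FAST z → push 28. Stack: [28]
RETURN_VALUE → return 28.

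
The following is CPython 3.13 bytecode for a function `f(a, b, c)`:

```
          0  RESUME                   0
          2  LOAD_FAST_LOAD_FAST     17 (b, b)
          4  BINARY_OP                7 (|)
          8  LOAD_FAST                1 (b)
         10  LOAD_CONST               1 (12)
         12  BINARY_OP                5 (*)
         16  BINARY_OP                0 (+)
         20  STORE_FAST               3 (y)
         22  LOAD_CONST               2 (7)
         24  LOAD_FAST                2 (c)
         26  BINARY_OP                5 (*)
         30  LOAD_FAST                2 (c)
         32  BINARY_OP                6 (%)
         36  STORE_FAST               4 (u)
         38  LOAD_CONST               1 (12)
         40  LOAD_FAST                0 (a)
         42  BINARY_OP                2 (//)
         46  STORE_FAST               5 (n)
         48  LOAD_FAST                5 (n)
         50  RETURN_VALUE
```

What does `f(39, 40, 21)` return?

0

LOAD_FAST_LOAD_FAST b,b → push 40,40. Stack: [40, 40]
BINARY_OP | → 40 | 40 = 40. Stack: [40]
LOAD_FAST b → push 40. Stack: [40, 40]
LOAD_CONST → push 12. Stack: [40, 40, 12]
BINARY_OP * → 40 * 12 = 480. Stack: [40, 480]
BINARY_OP + → 40 + 480 = 520. Stack: [520]
STORE_FAST y → y=520. Stack: []
LOAD_CONST → push 7. Stack: [7]
LOAD_FAST c → push 21. Stack: [7, 21]
BINARY_OP * → 7 * 21 = 147. Stack: [147]
LOAD_FAST c → push 21. Stack: [147, 21]
BINARY_OP % → 147 % 21 = 0. Stack: [0]
STORE_FAST u → u=0. Stack: []
LOAD_CONST → push 12. Stack: [12]
LOAD_FAST a → push 39. Stack: [12, 39]
BINARY_OP // → 12 // 39 = 0. Stack: [0]
STORE_FAST n → n=0. Stack: []
LOAD_FAST n → push 0. Stack: [0]
RETURN_VALUE → return 0.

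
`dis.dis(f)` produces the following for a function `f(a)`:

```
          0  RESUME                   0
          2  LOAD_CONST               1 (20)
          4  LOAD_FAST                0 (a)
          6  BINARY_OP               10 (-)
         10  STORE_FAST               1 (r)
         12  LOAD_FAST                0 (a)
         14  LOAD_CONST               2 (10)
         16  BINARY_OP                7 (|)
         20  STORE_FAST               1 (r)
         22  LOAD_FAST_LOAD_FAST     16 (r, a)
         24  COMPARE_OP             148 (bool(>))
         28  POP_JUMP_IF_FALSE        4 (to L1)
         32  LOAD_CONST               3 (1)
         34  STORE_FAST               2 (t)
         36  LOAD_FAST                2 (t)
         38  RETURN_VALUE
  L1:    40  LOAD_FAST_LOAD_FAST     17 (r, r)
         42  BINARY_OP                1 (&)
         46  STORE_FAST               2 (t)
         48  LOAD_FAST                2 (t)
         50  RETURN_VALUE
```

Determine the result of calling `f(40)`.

LOAD_CONST → push 20. Stack: [20]
LOAD_FAST a → push 40. Stack: [20, 40]
BINARY_OP - → 20 - 40 = -20. Stack: [-20]
STORE_FAST r → r=-20. Stack: []
LOAD_FAST a → push 40. Stack: [40]
LOAD_CONST → push 10. Stack: [40, 10]
BINARY_OP | → 40 | 10 = 42. Stack: [42]
STORE_FAST r → r=42. Stack: []
LOAD_FAST_LOAD_FAST r,a → push 42,40. Stack: [42, 40]
COMPARE_OP bool(>) → 42 vs 40 = True. Stack: [True]
POP_JUMP_IF_FALSE → pop True; no jump. Stack: []
LOAD_CONST → push 1. Stack: [1]
STORE_FAST t → t=1. Stack: []
LOAD_FAST t → push 1. Stack: [1]
RETURN_VALUE → return 1.

1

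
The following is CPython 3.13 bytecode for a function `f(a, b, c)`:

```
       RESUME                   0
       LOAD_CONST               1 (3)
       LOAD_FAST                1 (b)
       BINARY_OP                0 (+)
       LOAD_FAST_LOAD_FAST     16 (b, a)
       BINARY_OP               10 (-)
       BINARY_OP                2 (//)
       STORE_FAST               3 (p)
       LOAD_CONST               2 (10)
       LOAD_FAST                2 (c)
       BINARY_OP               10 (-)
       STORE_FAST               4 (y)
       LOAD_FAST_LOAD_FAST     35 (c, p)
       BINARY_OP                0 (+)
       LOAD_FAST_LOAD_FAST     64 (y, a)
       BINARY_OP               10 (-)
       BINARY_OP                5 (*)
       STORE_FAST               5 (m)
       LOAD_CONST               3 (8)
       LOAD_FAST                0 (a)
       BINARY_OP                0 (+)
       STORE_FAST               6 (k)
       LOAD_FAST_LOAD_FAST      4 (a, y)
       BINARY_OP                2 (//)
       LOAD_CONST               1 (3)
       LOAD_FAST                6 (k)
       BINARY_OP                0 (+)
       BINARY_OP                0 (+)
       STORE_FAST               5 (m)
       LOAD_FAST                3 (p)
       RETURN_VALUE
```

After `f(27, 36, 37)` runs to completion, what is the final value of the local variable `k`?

35

LOAD_CONST → push 3. Stack: [3]
LOAD_FAST b → push 36. Stack: [3, 36]
BINARY_OP + → 3 + 36 = 39. Stack: [39]
LOAD_FAST_LOAD_FAST b,a → push 36,27. Stack: [39, 36, 27]
BINARY_OP - → 36 - 27 = 9. Stack: [39, 9]
BINARY_OP // → 39 // 9 = 4. Stack: [4]
STORE_FAST p → p=4. Stack: []
LOAD_CONST → push 10. Stack: [10]
LOAD_FAST c → push 37. Stack: [10, 37]
BINARY_OP - → 10 - 37 = -27. Stack: [-27]
STORE_FAST y → y=-27. Stack: []
LOAD_FAST_LOAD_FAST c,p → push 37,4. Stack: [37, 4]
BINARY_OP + → 37 + 4 = 41. Stack: [41]
LOAD_FAST_LOAD_FAST y,a → push -27,27. Stack: [41, -27, 27]
BINARY_OP - → -27 - 27 = -54. Stack: [41, -54]
BINARY_OP * → 41 * -54 = -2214. Stack: [-2214]
STORE_FAST m → m=-2214. Stack: []
LOAD_CONST → push 8. Stack: [8]
LOAD_FAST a → push 27. Stack: [8, 27]
BINARY_OP + → 8 + 27 = 35. Stack: [35]
STORE_FAST k → k=35. Stack: []
LOAD_FAST_LOAD_FAST a,y → push 27,-27. Stack: [27, -27]
BINARY_OP // → 27 // -27 = -1. Stack: [-1]
LOAD_CONST → push 3. Stack: [-1, 3]
LOAD_FAST k → push 35. Stack: [-1, 3, 35]
BINARY_OP + → 3 + 35 = 38. Stack: [-1, 38]
BINARY_OP + → -1 + 38 = 37. Stack: [37]
STORE_FAST m → m=37. Stack: []
LOAD_FAST p → push 4. Stack: [4]
RETURN_VALUE → return 4.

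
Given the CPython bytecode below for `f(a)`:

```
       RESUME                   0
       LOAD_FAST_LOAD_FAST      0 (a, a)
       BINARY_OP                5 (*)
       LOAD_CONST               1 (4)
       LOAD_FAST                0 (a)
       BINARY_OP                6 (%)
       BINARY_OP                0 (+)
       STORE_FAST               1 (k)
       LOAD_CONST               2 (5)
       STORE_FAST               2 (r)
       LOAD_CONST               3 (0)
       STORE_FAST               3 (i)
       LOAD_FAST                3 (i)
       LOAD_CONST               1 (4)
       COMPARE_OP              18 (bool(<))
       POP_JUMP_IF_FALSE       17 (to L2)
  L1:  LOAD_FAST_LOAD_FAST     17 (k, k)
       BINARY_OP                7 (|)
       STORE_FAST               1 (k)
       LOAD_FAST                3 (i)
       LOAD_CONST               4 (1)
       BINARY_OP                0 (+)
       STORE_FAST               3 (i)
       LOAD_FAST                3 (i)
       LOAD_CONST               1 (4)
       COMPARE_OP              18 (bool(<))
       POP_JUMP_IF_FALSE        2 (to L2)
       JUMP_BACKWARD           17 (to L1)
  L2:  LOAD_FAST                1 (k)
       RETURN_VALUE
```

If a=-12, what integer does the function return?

136

LOAD_FAST_LOAD_FAST a,a → push -12,-12. Stack: [-12, -12]
BINARY_OP * → -12 * -12 = 144. Stack: [144]
LOAD_CONST → push 4. Stack: [144, 4]
LOAD_FAST a → push -12. Stack: [144, 4, -12]
BINARY_OP % → 4 % -12 = -8. Stack: [144, -8]
BINARY_OP + → 144 + -8 = 136. Stack: [136]
STORE_FAST k → k=136. Stack: []
LOAD_CONST → push 5. Stack: [5]
STORE_FAST r → r=5. Stack: []
LOAD_CONST → push 0. Stack: [0]
STORE_FAST i → i=0. Stack: []
LOAD_FAST i → push 0. Stack: [0]
LOAD_CONST → push 4. Stack: [0, 4]
COMPARE_OP bool(<) → 0 vs 4 = True. Stack: [True]
POP_JUMP_IF_FALSE → pop True; no jump. Stack: []
LOAD_FAST_LOAD_FAST k,k → push 136,136. Stack: [136, 136]
BINARY_OP | → 136 | 136 = 136. Stack: [136]
STORE_FAST k → k=136. Stack: []
LOAD_FAST i → push 0. Stack: [0]
LOAD_CONST → push 1. Stack: [0, 1]
BINARY_OP + → 0 + 1 = 1. Stack: [1]
STORE_FAST i → i=1. Stack: []
LOAD_FAST i → push 1. Stack: [1]
LOAD_CONST → push 4. Stack: [1, 4]
COMPARE_OP bool(<) → 1 vs 4 = True. Stack: [True]
POP_JUMP_IF_FALSE → pop True; no jump. Stack: []
LOAD_FAST_LOAD_FAST k,k → push 136,136. Stack: [136, 136]
BINARY_OP | → 136 | 136 = 136. Stack: [136]
STORE_FAST k → k=136. Stack: []
LOAD_FAST i → push 1. Stack: [1]
LOAD_CONST → push 1. Stack: [1, 1]
BINARY_OP + → 1 + 1 = 2. Stack: [2]
STORE_FAST i → i=2. Stack: []
LOAD_FAST i → push 2. Stack: [2]
LOAD_CONST → push 4. Stack: [2, 4]
COMPARE_OP bool(<) → 2 vs 4 = True. Stack: [True]
POP_JUMP_IF_FALSE → pop True; no jump. Stack: []
LOAD_FAST_LOAD_FAST k,k → push 136,136. Stack: [136, 136]
BINARY_OP | → 136 | 136 = 136. Stack: [136]
STORE_FAST k → k=136. Stack: []
LOAD_FAST i → push 2. Stack: [2]
LOAD_CONST → push 1. Stack: [2, 1]
BINARY_OP + → 2 + 1 = 3. Stack: [3]
STORE_FAST i → i=3. Stack: []
LOAD_FAST i → push 3. Stack: [3]
LOAD_CONST → push 4. Stack: [3, 4]
COMPARE_OP bool(<) → 3 vs 4 = True. Stack: [True]
POP_JUMP_IF_FALSE → pop True; no jump. Stack: []
LOAD_FAST_LOAD_FAST k,k → push 136,136. Stack: [136, 136]
BINARY_OP | → 136 | 136 = 136. Stack: [136]
STORE_FAST k → k=136. Stack: []
LOAD_FAST i → push 3. Stack: [3]
LOAD_CONST → push 1. Stack: [3, 1]
BINARY_OP + → 3 + 1 = 4. Stack: [4]
STORE_FAST i → i=4. Stack: []
LOAD_FAST i → push 4. Stack: [4]
LOAD_CONST → push 4. Stack: [4, 4]
COMPARE_OP bool(<) → 4 vs 4 = False. Stack: [False]
POP_JUMP_IF_FALSE → pop False; jump. Stack: []
LOAD_FAST k → push 136. Stack: [136]
RETURN_VALUE → return 136.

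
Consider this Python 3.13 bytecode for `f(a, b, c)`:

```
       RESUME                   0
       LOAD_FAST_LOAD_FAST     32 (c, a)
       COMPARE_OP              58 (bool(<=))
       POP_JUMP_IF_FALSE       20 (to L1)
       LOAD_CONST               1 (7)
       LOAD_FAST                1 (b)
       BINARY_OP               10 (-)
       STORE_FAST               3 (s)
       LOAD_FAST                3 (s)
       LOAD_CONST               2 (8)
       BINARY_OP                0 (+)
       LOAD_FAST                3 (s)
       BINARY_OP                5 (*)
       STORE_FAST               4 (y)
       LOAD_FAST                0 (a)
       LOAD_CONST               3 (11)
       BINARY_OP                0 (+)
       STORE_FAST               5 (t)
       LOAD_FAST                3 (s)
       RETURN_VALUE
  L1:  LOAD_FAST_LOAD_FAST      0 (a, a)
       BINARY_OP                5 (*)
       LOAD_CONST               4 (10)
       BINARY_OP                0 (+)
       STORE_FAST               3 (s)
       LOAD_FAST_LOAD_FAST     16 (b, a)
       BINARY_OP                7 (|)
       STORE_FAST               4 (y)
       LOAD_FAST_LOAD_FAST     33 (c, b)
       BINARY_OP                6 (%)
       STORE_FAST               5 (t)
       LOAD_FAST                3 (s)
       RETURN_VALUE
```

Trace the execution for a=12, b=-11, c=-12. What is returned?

18

LOAD_FAST_LOAD_FAST c,a → push -12,12. Stack: [-12, 12]
COMPARE_OP bool(<=) → -12 vs 12 = True. Stack: [True]
POP_JUMP_IF_FALSE → pop True; no jump. Stack: []
LOAD_CONST → push 7. Stack: [7]
LOAD_FAST b → push -11. Stack: [7, -11]
BINARY_OP - → 7 - -11 = 18. Stack: [18]
STORE_FAST s → s=18. Stack: []
LOAD_FAST s → push 18. Stack: [18]
LOAD_CONST → push 8. Stack: [18, 8]
BINARY_OP + → 18 + 8 = 26. Stack: [26]
LOAD_FAST s → push 18. Stack: [26, 18]
BINARY_OP * → 26 * 18 = 468. Stack: [468]
STORE_FAST y → y=468. Stack: []
LOAD_FAST a → push 12. Stack: [12]
LOAD_CONST → push 11. Stack: [12, 11]
BINARY_OP + → 12 + 11 = 23. Stack: [23]
STORE_FAST t → t=23. Stack: []
LOAD_FAST s → push 18. Stack: [18]
RETURN_VALUE → return 18.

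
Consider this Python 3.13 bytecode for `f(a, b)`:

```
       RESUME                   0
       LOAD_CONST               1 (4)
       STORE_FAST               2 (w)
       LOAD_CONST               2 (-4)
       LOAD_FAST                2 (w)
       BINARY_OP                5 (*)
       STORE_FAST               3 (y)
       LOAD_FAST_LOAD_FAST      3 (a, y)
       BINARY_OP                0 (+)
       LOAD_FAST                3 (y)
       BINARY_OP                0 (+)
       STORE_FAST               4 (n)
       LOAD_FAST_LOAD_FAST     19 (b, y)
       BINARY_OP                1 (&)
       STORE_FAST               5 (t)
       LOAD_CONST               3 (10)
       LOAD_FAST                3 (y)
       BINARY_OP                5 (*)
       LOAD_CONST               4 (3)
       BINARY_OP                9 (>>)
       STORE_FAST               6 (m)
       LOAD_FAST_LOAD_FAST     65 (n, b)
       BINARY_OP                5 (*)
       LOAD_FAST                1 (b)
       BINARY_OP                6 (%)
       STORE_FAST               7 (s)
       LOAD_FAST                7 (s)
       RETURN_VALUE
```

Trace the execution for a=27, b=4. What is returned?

0

LOAD_CONST → push 4. Stack: [4]
STORE_FAST w → w=4. Stack: []
LOAD_CONST → push -4. Stack: [-4]
LOAD_FAST w → push 4. Stack: [-4, 4]
BINARY_OP * → -4 * 4 = -16. Stack: [-16]
STORE_FAST y → y=-16. Stack: []
LOAD_FAST_LOAD_FAST a,y → push 27,-16. Stack: [27, -16]
BINARY_OP + → 27 + -16 = 11. Stack: [11]
LOAD_FAST y → push -16. Stack: [11, -16]
BINARY_OP + → 11 + -16 = -5. Stack: [-5]
STORE_FAST n → n=-5. Stack: []
LOAD_FAST_LOAD_FAST b,y → push 4,-16. Stack: [4, -16]
BINARY_OP & → 4 & -16 = 0. Stack: [0]
STORE_FAST t → t=0. Stack: []
LOAD_CONST → push 10. Stack: [10]
LOAD_FAST y → push -16. Stack: [10, -16]
BINARY_OP * → 10 * -16 = -160. Stack: [-160]
LOAD_CONST → push 3. Stack: [-160, 3]
BINARY_OP >> → -160 >> 3 = -20. Stack: [-20]
STORE_FAST m → m=-20. Stack: []
LOAD_FAST_LOAD_FAST n,b → push -5,4. Stack: [-5, 4]
BINARY_OP * → -5 * 4 = -20. Stack: [-20]
LOAD_FAST b → push 4. Stack: [-20, 4]
BINARY_OP % → -20 % 4 = 0. Stack: [0]
STORE_FAST s → s=0. Stack: []
LOAD_FAST s → push 0. Stack: [0]
RETURN_VALUE → return 0.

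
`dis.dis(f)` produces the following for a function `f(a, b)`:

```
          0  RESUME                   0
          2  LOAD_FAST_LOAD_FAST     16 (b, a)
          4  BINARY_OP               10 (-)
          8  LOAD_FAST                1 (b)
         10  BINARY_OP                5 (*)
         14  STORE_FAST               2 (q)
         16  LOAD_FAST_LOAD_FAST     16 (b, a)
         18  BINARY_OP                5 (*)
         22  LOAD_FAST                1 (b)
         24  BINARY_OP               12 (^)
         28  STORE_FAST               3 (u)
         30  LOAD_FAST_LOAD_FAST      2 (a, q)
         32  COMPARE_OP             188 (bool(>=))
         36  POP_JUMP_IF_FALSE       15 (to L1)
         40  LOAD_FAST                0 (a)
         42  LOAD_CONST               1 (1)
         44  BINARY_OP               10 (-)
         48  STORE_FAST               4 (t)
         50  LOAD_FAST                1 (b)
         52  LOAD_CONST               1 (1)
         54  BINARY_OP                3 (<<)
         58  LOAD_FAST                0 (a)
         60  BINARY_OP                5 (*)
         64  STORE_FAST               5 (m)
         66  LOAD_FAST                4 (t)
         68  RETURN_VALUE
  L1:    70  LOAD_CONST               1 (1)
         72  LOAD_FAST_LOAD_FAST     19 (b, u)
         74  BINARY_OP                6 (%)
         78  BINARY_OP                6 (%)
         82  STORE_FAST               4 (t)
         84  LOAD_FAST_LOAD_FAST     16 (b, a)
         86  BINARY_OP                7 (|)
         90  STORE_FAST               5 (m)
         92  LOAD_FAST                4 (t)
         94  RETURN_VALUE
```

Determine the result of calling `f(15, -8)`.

LOAD_FAST_LOAD_FAST b,a → push -8,15. Stack: [-8, 15]
BINARY_OP - → -8 - 15 = -23. Stack: [-23]
LOAD_FAST b → push -8. Stack: [-23, -8]
BINARY_OP * → -23 * -8 = 184. Stack: [184]
STORE_FAST q → q=184. Stack: []
LOAD_FAST_LOAD_FAST b,a → push -8,15. Stack: [-8, 15]
BINARY_OP * → -8 * 15 = -120. Stack: [-120]
LOAD_FAST b → push -8. Stack: [-120, -8]
BINARY_OP ^ → -120 ^ -8 = 112. Stack: [112]
STORE_FAST u → u=112. Stack: []
LOAD_FAST_LOAD_FAST a,q → push 15,184. Stack: [15, 184]
COMPARE_OP bool(>=) → 15 vs 184 = False. Stack: [False]
POP_JUMP_IF_FALSE → pop False; jump. Stack: []
LOAD_CONST → push 1. Stack: [1]
LOAD_FAST_LOAD_FAST b,u → push -8,112. Stack: [1, -8, 112]
BINARY_OP % → -8 % 112 = 104. Stack: [1, 104]
BINARY_OP % → 1 % 104 = 1. Stack: [1]
STORE_FAST t → t=1. Stack: []
LOAD_FAST_LOAD_FAST b,a → push -8,15. Stack: [-8, 15]
BINARY_OP | → -8 | 15 = -1. Stack: [-1]
STORE_FAST m → m=-1. Stack: []
LOAD_FAST t → push 1. Stack: [1]
RETURN_VALUE → return 1.

1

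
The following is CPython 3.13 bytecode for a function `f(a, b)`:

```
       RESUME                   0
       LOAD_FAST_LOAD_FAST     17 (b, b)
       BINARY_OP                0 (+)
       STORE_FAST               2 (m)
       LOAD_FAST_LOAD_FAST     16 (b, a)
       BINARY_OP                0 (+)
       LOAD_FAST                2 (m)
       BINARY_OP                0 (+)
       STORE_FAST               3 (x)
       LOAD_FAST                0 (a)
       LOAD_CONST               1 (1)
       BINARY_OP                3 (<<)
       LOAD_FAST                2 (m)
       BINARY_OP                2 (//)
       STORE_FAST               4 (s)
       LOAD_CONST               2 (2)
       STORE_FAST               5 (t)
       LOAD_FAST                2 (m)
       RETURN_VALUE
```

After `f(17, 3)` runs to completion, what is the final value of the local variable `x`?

LOAD_FAST_LOAD_FAST b,b → push 3,3. Stack: [3, 3]
BINARY_OP + → 3 + 3 = 6. Stack: [6]
STORE_FAST m → m=6. Stack: []
LOAD_FAST_LOAD_FAST b,a → push 3,17. Stack: [3, 17]
BINARY_OP + → 3 + 17 = 20. Stack: [20]
LOAD_FAST m → push 6. Stack: [20, 6]
BINARY_OP + → 20 + 6 = 26. Stack: [26]
STORE_FAST x → x=26. Stack: []
LOAD_FAST a → push 17. Stack: [17]
LOAD_CONST → push 1. Stack: [17, 1]
BINARY_OP << → 17 << 1 = 34. Stack: [34]
LOAD_FAST m → push 6. Stack: [34, 6]
BINARY_OP // → 34 // 6 = 5. Stack: [5]
STORE_FAST s → s=5. Stack: []
LOAD_CONST → push 2. Stack: [2]
STORE_FAST t → t=2. Stack: []
LOAD_FAST m → push 6. Stack: [6]
RETURN_VALUE → return 6.

26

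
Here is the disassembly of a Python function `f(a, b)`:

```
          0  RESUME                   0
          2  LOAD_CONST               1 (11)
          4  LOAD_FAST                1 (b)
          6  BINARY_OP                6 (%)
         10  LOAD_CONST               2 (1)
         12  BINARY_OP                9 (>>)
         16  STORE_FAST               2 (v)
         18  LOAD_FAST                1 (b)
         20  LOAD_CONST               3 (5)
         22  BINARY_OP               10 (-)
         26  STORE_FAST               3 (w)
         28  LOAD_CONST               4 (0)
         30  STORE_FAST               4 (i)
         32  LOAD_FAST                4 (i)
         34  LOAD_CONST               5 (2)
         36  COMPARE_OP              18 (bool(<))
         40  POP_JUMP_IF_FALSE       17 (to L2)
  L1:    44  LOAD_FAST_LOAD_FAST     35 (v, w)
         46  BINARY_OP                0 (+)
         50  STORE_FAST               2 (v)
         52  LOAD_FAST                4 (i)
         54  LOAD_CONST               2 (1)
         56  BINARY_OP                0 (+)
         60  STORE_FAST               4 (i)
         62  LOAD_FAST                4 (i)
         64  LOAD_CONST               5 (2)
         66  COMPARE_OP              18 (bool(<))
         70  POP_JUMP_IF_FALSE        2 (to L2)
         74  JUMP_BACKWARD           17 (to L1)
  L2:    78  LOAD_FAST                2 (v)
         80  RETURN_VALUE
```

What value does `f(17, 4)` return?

LOAD_CONST → push 11. Stack: [11]
LOAD_FAST b → push 4. Stack: [11, 4]
BINARY_OP % → 11 % 4 = 3. Stack: [3]
LOAD_CONST → push 1. Stack: [3, 1]
BINARY_OP >> → 3 >> 1 = 1. Stack: [1]
STORE_FAST v → v=1. Stack: []
LOAD_FAST b → push 4. Stack: [4]
LOAD_CONST → push 5. Stack: [4, 5]
BINARY_OP - → 4 - 5 = -1. Stack: [-1]
STORE_FAST w → w=-1. Stack: []
LOAD_CONST → push 0. Stack: [0]
STORE_FAST i → i=0. Stack: []
LOAD_FAST i → push 0. Stack: [0]
LOAD_CONST → push 2. Stack: [0, 2]
COMPARE_OP bool(<) → 0 vs 2 = True. Stack: [True]
POP_JUMP_IF_FALSE → pop True; no jump. Stack: []
LOAD_FAST_LOAD_FAST v,w → push 1,-1. Stack: [1, -1]
BINARY_OP + → 1 + -1 = 0. Stack: [0]
STORE_FAST v → v=0. Stack: []
LOAD_FAST i → push 0. Stack: [0]
LOAD_CONST → push 1. Stack: [0, 1]
BINARY_OP + → 0 + 1 = 1. Stack: [1]
STORE_FAST i → i=1. Stack: []
LOAD_FAST i → push 1. Stack: [1]
LOAD_CONST → push 2. Stack: [1, 2]
COMPARE_OP bool(<) → 1 vs 2 = True. Stack: [True]
POP_JUMP_IF_FALSE → pop True; no jump. Stack: []
LOAD_FAST_LOAD_FAST v,w → push 0,-1. Stack: [0, -1]
BINARY_OP + → 0 + -1 = -1. Stack: [-1]
STORE_FAST v → v=-1. Stack: []
LOAD_FAST i → push 1. Stack: [1]
LOAD_CONST → push 1. Stack: [1, 1]
BINARY_OP + → 1 + 1 = 2. Stack: [2]
STORE_FAST i → i=2. Stack: []
LOAD_FAST i → push 2. Stack: [2]
LOAD_CONST → push 2. Stack: [2, 2]
COMPARE_OP bool(<) → 2 vs 2 = False. Stack: [False]
POP_JUMP_IF_FALSE → pop False; jump. Stack: []
LOAD_FAST v → push -1. Stack: [-1]
RETURN_VALUE → return -1.

-1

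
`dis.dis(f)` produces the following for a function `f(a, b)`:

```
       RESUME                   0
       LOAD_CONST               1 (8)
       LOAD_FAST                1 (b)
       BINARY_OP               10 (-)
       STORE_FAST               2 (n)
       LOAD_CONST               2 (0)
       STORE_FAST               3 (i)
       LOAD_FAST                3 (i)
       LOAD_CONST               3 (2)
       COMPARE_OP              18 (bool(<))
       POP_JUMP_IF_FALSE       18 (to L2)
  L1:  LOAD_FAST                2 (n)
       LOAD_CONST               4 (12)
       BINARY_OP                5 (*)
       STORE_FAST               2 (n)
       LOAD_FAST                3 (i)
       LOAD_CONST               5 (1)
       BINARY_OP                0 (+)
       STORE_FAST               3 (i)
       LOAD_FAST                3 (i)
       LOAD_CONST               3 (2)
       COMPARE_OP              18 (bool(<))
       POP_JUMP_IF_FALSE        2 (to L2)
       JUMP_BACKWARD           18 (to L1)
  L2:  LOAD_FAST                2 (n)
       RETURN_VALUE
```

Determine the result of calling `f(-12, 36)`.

-4032

LOAD_CONST → push 8. Stack: [8]
LOAD_FAST b → push 36. Stack: [8, 36]
BINARY_OP - → 8 - 36 = -28. Stack: [-28]
STORE_FAST n → n=-28. Stack: []
LOAD_CONST → push 0. Stack: [0]
STORE_FAST i → i=0. Stack: []
LOAD_FAST i → push 0. Stack: [0]
LOAD_CONST → push 2. Stack: [0, 2]
COMPARE_OP bool(<) → 0 vs 2 = True. Stack: [True]
POP_JUMP_IF_FALSE → pop True; no jump. Stack: []
LOAD_FAST n → push -28. Stack: [-28]
LOAD_CONST → push 12. Stack: [-28, 12]
BINARY_OP * → -28 * 12 = -336. Stack: [-336]
STORE_FAST n → n=-336. Stack: []
LOAD_FAST i → push 0. Stack: [0]
LOAD_CONST → push 1. Stack: [0, 1]
BINARY_OP + → 0 + 1 = 1. Stack: [1]
STORE_FAST i → i=1. Stack: []
LOAD_FAST i → push 1. Stack: [1]
LOAD_CONST → push 2. Stack: [1, 2]
COMPARE_OP bool(<) → 1 vs 2 = True. Stack: [True]
POP_JUMP_IF_FALSE → pop True; no jump. Stack: []
LOAD_FAST n → push -336. Stack: [-336]
LOAD_CONST → push 12. Stack: [-336, 12]
BINARY_OP * → -336 * 12 = -4032. Stack: [-4032]
STORE_FAST n → n=-4032. Stack: []
LOAD_FAST i → push 1. Stack: [1]
LOAD_CONST → push 1. Stack: [1, 1]
BINARY_OP + → 1 + 1 = 2. Stack: [2]
STORE_FAST i → i=2. Stack: []
LOAD_FAST i → push 2. Stack: [2]
LOAD_CONST → push 2. Stack: [2, 2]
COMPARE_OP bool(<) → 2 vs 2 = False. Stack: [False]
POP_JUMP_IF_FALSE → pop False; jump. Stack: []
LOAD_FAST n → push -4032. Stack: [-4032]
RETURN_VALUE → return -4032.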